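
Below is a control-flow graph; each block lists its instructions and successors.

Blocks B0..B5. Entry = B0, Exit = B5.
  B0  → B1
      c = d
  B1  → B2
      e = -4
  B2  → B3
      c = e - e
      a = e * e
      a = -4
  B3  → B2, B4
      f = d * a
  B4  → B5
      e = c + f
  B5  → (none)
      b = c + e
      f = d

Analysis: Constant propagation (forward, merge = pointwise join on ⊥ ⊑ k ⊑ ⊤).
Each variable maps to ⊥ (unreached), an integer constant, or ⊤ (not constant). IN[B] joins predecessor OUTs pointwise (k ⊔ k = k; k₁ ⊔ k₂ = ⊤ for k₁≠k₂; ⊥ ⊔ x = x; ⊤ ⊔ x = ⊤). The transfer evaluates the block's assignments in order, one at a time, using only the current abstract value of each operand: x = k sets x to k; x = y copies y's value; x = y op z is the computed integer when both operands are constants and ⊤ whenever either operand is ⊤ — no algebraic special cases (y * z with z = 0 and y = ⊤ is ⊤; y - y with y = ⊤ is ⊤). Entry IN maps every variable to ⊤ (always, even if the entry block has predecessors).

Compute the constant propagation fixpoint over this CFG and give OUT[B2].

Converged values:
  B0:  IN=(all ⊤)  OUT=(all ⊤)
  B1:  IN=(all ⊤)  OUT={e:-4; rest ⊤}
  B2:  IN={e:-4; rest ⊤}  OUT={a:-4, c:0, e:-4; rest ⊤}
  B3:  IN={a:-4, c:0, e:-4; rest ⊤}  OUT={a:-4, c:0, e:-4; rest ⊤}
  B4:  IN={a:-4, c:0, e:-4; rest ⊤}  OUT={a:-4, c:0; rest ⊤}
  B5:  IN={a:-4, c:0; rest ⊤}  OUT={a:-4, c:0; rest ⊤}

Merge at B2: IN[B2] = OUT[B1] ⊔ OUT[B3] = {a: ⊤, b: ⊤, c: ⊤, d: ⊤, e: -4, f: ⊤}
Applying B2's transfer function to that IN value gives OUT[B2] (row B2 above).

Answer: {a: -4, b: ⊤, c: 0, d: ⊤, e: -4, f: ⊤}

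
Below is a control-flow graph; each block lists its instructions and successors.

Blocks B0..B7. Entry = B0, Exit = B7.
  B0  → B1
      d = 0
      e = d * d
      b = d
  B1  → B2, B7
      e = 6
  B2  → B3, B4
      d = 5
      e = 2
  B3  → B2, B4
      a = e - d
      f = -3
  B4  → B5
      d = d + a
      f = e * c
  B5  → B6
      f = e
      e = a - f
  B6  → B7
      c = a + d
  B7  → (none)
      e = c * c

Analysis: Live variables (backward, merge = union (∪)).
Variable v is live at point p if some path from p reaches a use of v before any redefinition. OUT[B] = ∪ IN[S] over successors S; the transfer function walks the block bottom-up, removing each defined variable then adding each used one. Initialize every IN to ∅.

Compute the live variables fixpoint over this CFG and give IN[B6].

Answer: {a, d}

Trace:
Fixpoint table:
  B0:  IN={a, c}  OUT={a, c}
  B1:  IN={a, c}  OUT={a, c}
  B2:  IN={a, c}  OUT={a, c, d, e}
  B3:  IN={c, d, e}  OUT={a, c, d, e}
  B4:  IN={a, c, d, e}  OUT={a, d, e}
  B5:  IN={a, d, e}  OUT={a, d}
  B6:  IN={a, d}  OUT={c}
  B7:  IN={c}  OUT={}

Merge at B6: OUT[B6] = IN[B7] = {c}
Applying B6's transfer function to that OUT value gives IN[B6] (row B6 above).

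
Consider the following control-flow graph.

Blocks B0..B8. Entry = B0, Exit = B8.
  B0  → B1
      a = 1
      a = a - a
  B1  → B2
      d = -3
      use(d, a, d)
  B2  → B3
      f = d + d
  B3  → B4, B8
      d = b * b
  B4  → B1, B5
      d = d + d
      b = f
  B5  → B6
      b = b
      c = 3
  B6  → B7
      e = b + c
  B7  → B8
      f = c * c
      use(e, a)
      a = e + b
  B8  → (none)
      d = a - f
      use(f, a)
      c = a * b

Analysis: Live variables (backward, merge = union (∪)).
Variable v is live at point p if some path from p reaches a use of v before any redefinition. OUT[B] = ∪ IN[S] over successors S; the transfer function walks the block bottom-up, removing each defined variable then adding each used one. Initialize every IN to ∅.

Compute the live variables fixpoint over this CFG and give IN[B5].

Answer: {a, b}

Working:
Fixpoint table:
  B0: | IN={b} | OUT={a, b}
  B1: | IN={a, b} | OUT={a, b, d}
  B2: | IN={a, b, d} | OUT={a, b, f}
  B3: | IN={a, b, f} | OUT={a, b, d, f}
  B4: | IN={a, d, f} | OUT={a, b}
  B5: | IN={a, b} | OUT={a, b, c}
  B6: | IN={a, b, c} | OUT={a, b, c, e}
  B7: | IN={a, b, c, e} | OUT={a, b, f}
  B8: | IN={a, b, f} | OUT={}

Merge at B5: OUT[B5] = IN[B6] = {a, b, c}
Applying B5's transfer function to that OUT value gives IN[B5] (row B5 above).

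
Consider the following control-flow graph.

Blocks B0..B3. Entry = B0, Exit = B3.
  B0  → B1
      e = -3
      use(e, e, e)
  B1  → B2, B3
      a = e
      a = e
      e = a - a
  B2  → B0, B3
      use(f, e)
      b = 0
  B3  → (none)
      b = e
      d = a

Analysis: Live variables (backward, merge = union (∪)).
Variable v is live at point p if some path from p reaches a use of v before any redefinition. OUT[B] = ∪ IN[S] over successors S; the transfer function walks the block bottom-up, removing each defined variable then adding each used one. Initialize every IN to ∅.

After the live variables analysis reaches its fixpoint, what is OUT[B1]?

Converged values:
  B0:   IN={f}   OUT={e, f}
  B1:   IN={e, f}   OUT={a, e, f}
  B2:   IN={a, e, f}   OUT={a, e, f}
  B3:   IN={a, e}   OUT={}

Merge at B1: OUT[B1] = IN[B2] ⊔ IN[B3] = {a, e, f}

Answer: {a, e, f}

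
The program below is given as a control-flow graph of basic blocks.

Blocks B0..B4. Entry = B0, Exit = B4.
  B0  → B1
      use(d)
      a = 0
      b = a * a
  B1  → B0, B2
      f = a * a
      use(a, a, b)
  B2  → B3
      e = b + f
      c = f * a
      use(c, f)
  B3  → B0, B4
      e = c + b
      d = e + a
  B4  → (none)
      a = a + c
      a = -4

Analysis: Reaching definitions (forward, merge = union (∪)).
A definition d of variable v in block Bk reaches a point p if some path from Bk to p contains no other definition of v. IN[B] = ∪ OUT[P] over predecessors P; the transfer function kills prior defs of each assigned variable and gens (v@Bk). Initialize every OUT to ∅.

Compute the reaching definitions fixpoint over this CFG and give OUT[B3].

Answer: {a@B0, b@B0, c@B2, d@B3, e@B3, f@B1}

Derivation:
Per-block solution:
  B0:  IN={a@B0, b@B0, c@B2, d@B3, e@B3, f@B1}  OUT={a@B0, b@B0, c@B2, d@B3, e@B3, f@B1}
  B1:  IN={a@B0, b@B0, c@B2, d@B3, e@B3, f@B1}  OUT={a@B0, b@B0, c@B2, d@B3, e@B3, f@B1}
  B2:  IN={a@B0, b@B0, c@B2, d@B3, e@B3, f@B1}  OUT={a@B0, b@B0, c@B2, d@B3, e@B2, f@B1}
  B3:  IN={a@B0, b@B0, c@B2, d@B3, e@B2, f@B1}  OUT={a@B0, b@B0, c@B2, d@B3, e@B3, f@B1}
  B4:  IN={a@B0, b@B0, c@B2, d@B3, e@B3, f@B1}  OUT={a@B4, b@B0, c@B2, d@B3, e@B3, f@B1}

Merge at B3: IN[B3] = OUT[B2] = {a@B0, b@B0, c@B2, d@B3, e@B2, f@B1}
Applying B3's transfer function to that IN value gives OUT[B3] (row B3 above).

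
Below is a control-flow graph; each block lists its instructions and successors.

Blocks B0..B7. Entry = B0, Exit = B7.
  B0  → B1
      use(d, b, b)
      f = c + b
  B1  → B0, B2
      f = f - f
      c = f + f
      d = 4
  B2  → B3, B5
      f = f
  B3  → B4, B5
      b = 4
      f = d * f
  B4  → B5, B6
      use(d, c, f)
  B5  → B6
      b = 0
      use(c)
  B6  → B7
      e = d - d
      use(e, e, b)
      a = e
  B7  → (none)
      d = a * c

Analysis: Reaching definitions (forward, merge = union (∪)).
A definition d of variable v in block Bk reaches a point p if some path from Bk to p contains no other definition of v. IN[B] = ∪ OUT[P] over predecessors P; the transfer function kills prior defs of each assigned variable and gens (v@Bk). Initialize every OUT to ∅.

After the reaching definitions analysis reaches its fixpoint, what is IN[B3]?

Answer: {c@B1, d@B1, f@B2}

Derivation:
Converged values:
  B0:  IN={c@B1, d@B1, f@B1}  OUT={c@B1, d@B1, f@B0}
  B1:  IN={c@B1, d@B1, f@B0}  OUT={c@B1, d@B1, f@B1}
  B2:  IN={c@B1, d@B1, f@B1}  OUT={c@B1, d@B1, f@B2}
  B3:  IN={c@B1, d@B1, f@B2}  OUT={b@B3, c@B1, d@B1, f@B3}
  B4:  IN={b@B3, c@B1, d@B1, f@B3}  OUT={b@B3, c@B1, d@B1, f@B3}
  B5:  IN={b@B3, c@B1, d@B1, f@B2, f@B3}  OUT={b@B5, c@B1, d@B1, f@B2, f@B3}
  B6:  IN={b@B3, b@B5, c@B1, d@B1, f@B2, f@B3}  OUT={a@B6, b@B3, b@B5, c@B1, d@B1, e@B6, f@B2, f@B3}
  B7:  IN={a@B6, b@B3, b@B5, c@B1, d@B1, e@B6, f@B2, f@B3}  OUT={a@B6, b@B3, b@B5, c@B1, d@B7, e@B6, f@B2, f@B3}

Merge at B3: IN[B3] = OUT[B2] = {c@B1, d@B1, f@B2}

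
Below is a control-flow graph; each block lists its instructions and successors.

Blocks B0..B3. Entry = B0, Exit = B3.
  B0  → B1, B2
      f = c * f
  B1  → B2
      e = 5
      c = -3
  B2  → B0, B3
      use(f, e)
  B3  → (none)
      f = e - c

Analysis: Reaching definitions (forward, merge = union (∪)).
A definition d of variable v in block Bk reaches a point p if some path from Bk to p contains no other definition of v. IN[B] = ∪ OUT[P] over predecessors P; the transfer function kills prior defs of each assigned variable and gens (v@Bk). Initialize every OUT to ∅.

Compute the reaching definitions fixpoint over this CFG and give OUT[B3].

Per-block solution:
  B0:  IN={c@B1, e@B1, f@B0}  OUT={c@B1, e@B1, f@B0}
  B1:  IN={c@B1, e@B1, f@B0}  OUT={c@B1, e@B1, f@B0}
  B2:  IN={c@B1, e@B1, f@B0}  OUT={c@B1, e@B1, f@B0}
  B3:  IN={c@B1, e@B1, f@B0}  OUT={c@B1, e@B1, f@B3}

Merge at B3: IN[B3] = OUT[B2] = {c@B1, e@B1, f@B0}
Applying B3's transfer function to that IN value gives OUT[B3] (row B3 above).

Answer: {c@B1, e@B1, f@B3}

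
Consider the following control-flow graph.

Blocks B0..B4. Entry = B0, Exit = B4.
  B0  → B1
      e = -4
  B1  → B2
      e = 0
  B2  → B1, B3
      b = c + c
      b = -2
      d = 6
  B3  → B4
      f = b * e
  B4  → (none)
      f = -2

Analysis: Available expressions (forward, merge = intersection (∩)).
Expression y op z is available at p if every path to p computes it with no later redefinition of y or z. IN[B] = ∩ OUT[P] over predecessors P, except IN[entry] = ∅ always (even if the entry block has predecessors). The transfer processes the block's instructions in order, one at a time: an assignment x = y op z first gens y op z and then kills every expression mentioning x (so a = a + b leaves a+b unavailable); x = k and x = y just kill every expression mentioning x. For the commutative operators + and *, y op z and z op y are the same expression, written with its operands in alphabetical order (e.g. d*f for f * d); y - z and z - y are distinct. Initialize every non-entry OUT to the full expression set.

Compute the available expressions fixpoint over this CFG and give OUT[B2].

Per-block solution:
  B0: | IN={} | OUT={}
  B1: | IN={} | OUT={}
  B2: | IN={} | OUT={c+c}
  B3: | IN={c+c} | OUT={b*e, c+c}
  B4: | IN={b*e, c+c} | OUT={b*e, c+c}

Merge at B2: IN[B2] = OUT[B1] = {}
Applying B2's transfer function to that IN value gives OUT[B2] (row B2 above).

Answer: {c+c}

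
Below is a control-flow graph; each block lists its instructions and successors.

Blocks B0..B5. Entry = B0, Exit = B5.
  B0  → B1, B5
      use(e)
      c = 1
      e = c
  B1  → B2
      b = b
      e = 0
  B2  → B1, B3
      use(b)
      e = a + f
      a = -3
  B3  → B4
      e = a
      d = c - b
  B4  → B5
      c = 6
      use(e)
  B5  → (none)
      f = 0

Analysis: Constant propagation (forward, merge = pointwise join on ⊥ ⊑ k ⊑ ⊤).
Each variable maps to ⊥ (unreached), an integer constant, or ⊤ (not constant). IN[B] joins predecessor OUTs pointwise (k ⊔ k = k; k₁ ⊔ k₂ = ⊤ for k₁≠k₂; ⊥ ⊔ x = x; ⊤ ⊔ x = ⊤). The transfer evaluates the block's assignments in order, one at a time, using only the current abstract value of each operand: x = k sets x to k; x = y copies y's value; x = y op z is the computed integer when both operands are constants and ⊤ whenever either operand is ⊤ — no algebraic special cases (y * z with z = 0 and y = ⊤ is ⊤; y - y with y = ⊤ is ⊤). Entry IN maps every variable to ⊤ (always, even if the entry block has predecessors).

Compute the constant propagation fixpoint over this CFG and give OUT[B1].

Per-block solution:
  B0:   IN=(all ⊤)   OUT={c:1, e:1; rest ⊤}
  B1:   IN={c:1; rest ⊤}   OUT={c:1, e:0; rest ⊤}
  B2:   IN={c:1, e:0; rest ⊤}   OUT={a:-3, c:1; rest ⊤}
  B3:   IN={a:-3, c:1; rest ⊤}   OUT={a:-3, c:1, e:-3; rest ⊤}
  B4:   IN={a:-3, c:1, e:-3; rest ⊤}   OUT={a:-3, c:6, e:-3; rest ⊤}
  B5:   IN=(all ⊤)   OUT={f:0; rest ⊤}

Merge at B1: IN[B1] = OUT[B0] ⊔ OUT[B2] = {a: ⊤, b: ⊤, c: 1, d: ⊤, e: ⊤, f: ⊤}
Applying B1's transfer function to that IN value gives OUT[B1] (row B1 above).

Answer: {a: ⊤, b: ⊤, c: 1, d: ⊤, e: 0, f: ⊤}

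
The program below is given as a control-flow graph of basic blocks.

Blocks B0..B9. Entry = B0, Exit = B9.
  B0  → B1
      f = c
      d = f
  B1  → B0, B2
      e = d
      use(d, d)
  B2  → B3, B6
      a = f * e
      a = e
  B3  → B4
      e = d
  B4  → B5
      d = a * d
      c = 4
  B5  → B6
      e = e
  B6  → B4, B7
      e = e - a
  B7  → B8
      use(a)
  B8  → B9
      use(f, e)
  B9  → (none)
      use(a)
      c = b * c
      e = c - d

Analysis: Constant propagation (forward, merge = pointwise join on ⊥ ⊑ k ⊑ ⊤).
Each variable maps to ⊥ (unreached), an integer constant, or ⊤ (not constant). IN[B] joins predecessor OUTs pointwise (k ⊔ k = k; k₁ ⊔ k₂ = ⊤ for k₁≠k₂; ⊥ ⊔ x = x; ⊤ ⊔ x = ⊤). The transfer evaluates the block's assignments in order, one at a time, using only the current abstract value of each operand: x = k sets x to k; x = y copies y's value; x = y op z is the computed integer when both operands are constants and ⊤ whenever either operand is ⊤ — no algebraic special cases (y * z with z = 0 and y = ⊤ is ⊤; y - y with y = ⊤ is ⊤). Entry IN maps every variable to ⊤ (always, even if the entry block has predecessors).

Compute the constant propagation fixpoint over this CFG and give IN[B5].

Per-block solution:
  B0:  IN=(all ⊤)  OUT=(all ⊤)
  B1:  IN=(all ⊤)  OUT=(all ⊤)
  B2:  IN=(all ⊤)  OUT=(all ⊤)
  B3:  IN=(all ⊤)  OUT=(all ⊤)
  B4:  IN=(all ⊤)  OUT={c:4; rest ⊤}
  B5:  IN={c:4; rest ⊤}  OUT={c:4; rest ⊤}
  B6:  IN=(all ⊤)  OUT=(all ⊤)
  B7:  IN=(all ⊤)  OUT=(all ⊤)
  B8:  IN=(all ⊤)  OUT=(all ⊤)
  B9:  IN=(all ⊤)  OUT=(all ⊤)

Merge at B5: IN[B5] = OUT[B4] = {a: ⊤, b: ⊤, c: 4, d: ⊤, e: ⊤, f: ⊤}

Answer: {a: ⊤, b: ⊤, c: 4, d: ⊤, e: ⊤, f: ⊤}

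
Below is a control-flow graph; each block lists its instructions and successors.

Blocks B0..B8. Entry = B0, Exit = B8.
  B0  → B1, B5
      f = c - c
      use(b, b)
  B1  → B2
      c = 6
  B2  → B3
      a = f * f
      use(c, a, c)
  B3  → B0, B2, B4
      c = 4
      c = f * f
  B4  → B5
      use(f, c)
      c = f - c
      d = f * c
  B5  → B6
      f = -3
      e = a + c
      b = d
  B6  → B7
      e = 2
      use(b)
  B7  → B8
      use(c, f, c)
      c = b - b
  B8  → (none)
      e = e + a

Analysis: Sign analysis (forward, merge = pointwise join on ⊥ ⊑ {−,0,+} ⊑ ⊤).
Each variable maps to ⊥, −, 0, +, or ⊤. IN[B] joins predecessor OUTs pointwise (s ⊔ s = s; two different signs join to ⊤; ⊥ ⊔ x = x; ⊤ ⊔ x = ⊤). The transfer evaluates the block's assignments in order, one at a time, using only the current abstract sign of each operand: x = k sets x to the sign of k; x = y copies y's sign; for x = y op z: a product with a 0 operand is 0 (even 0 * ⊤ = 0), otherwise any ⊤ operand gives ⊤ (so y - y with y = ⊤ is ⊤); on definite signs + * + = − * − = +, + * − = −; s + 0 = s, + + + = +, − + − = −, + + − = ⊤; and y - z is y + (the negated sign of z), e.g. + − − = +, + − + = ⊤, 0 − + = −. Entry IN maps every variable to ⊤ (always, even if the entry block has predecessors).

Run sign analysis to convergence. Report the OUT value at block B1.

Answer: {a: ⊤, b: ⊤, c: +, d: ⊤, e: ⊤, f: ⊤}

Trace:
Fixpoint table:
  B0:   IN=(all ⊤)   OUT=(all ⊤)
  B1:   IN=(all ⊤)   OUT={c:+; rest ⊤}
  B2:   IN=(all ⊤)   OUT=(all ⊤)
  B3:   IN=(all ⊤)   OUT=(all ⊤)
  B4:   IN=(all ⊤)   OUT=(all ⊤)
  B5:   IN=(all ⊤)   OUT={f:-; rest ⊤}
  B6:   IN={f:-; rest ⊤}   OUT={e:+, f:-; rest ⊤}
  B7:   IN={e:+, f:-; rest ⊤}   OUT={e:+, f:-; rest ⊤}
  B8:   IN={e:+, f:-; rest ⊤}   OUT={f:-; rest ⊤}

Merge at B1: IN[B1] = OUT[B0] = {a: ⊤, b: ⊤, c: ⊤, d: ⊤, e: ⊤, f: ⊤}
Applying B1's transfer function to that IN value gives OUT[B1] (row B1 above).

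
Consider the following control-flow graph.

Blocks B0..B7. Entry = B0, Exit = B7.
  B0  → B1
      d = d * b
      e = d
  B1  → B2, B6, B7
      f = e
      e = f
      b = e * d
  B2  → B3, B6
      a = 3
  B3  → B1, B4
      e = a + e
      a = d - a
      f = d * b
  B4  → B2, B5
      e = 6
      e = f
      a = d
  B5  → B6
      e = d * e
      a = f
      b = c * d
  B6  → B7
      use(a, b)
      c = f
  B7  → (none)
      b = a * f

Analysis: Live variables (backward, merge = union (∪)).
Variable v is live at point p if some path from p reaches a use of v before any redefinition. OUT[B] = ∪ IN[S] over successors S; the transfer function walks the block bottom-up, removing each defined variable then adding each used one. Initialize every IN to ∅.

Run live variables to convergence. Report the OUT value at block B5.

Fixpoint table:
  B0:   IN={a, b, c, d}   OUT={a, c, d, e}
  B1:   IN={a, c, d, e}   OUT={a, b, c, d, e, f}
  B2:   IN={b, c, d, e, f}   OUT={a, b, c, d, e, f}
  B3:   IN={a, b, c, d, e}   OUT={a, b, c, d, e, f}
  B4:   IN={b, c, d, f}   OUT={b, c, d, e, f}
  B5:   IN={c, d, e, f}   OUT={a, b, f}
  B6:   IN={a, b, f}   OUT={a, f}
  B7:   IN={a, f}   OUT={}

Merge at B5: OUT[B5] = IN[B6] = {a, b, f}

Answer: {a, b, f}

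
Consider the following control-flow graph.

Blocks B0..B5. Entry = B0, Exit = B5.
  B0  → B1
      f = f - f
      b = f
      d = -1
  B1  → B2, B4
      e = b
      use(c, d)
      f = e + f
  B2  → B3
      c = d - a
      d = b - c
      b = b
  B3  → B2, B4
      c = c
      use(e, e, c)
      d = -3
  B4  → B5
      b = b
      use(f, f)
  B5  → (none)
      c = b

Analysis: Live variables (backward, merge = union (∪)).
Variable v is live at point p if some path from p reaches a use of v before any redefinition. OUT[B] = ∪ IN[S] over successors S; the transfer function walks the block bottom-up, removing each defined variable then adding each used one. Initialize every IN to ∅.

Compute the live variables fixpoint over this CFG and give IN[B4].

Answer: {b, f}

Derivation:
Per-block solution:
  B0: | IN={a, c, f} | OUT={a, b, c, d, f}
  B1: | IN={a, b, c, d, f} | OUT={a, b, d, e, f}
  B2: | IN={a, b, d, e, f} | OUT={a, b, c, e, f}
  B3: | IN={a, b, c, e, f} | OUT={a, b, d, e, f}
  B4: | IN={b, f} | OUT={b}
  B5: | IN={b} | OUT={}

Merge at B4: OUT[B4] = IN[B5] = {b}
Applying B4's transfer function to that OUT value gives IN[B4] (row B4 above).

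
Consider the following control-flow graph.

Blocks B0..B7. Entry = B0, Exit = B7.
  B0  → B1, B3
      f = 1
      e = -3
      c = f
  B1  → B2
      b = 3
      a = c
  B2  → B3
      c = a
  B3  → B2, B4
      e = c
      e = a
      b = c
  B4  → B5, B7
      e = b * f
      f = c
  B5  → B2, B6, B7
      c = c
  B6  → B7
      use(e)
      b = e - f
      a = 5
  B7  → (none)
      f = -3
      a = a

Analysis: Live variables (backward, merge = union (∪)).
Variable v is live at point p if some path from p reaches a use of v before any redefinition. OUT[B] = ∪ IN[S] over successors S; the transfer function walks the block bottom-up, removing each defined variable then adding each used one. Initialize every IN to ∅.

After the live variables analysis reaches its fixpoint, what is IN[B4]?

Answer: {a, b, c, f}

Working:
Converged values:
  B0: | IN={a} | OUT={a, c, f}
  B1: | IN={c, f} | OUT={a, f}
  B2: | IN={a, f} | OUT={a, c, f}
  B3: | IN={a, c, f} | OUT={a, b, c, f}
  B4: | IN={a, b, c, f} | OUT={a, c, e, f}
  B5: | IN={a, c, e, f} | OUT={a, e, f}
  B6: | IN={e, f} | OUT={a}
  B7: | IN={a} | OUT={}

Merge at B4: OUT[B4] = IN[B5] ⊔ IN[B7] = {a, c, e, f}
Applying B4's transfer function to that OUT value gives IN[B4] (row B4 above).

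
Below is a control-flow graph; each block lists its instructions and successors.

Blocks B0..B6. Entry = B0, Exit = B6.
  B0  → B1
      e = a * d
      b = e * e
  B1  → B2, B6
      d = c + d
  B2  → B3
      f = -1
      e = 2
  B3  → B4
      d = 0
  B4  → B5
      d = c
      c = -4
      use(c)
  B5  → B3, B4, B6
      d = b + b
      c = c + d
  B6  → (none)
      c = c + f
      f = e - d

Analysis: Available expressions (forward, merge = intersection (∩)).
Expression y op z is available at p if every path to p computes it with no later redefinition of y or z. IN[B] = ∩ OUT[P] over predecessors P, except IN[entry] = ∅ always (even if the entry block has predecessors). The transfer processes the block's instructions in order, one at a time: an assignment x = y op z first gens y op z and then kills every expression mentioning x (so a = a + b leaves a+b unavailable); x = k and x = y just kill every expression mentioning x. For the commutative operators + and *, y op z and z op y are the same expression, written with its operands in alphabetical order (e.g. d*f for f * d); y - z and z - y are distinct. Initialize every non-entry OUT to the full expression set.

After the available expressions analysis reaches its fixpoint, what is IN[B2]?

Answer: {e*e}

Working:
Per-block solution:
  B0:  IN={}  OUT={a*d, e*e}
  B1:  IN={a*d, e*e}  OUT={e*e}
  B2:  IN={e*e}  OUT={}
  B3:  IN={}  OUT={}
  B4:  IN={}  OUT={}
  B5:  IN={}  OUT={b+b}
  B6:  IN={}  OUT={e-d}

Merge at B2: IN[B2] = OUT[B1] = {e*e}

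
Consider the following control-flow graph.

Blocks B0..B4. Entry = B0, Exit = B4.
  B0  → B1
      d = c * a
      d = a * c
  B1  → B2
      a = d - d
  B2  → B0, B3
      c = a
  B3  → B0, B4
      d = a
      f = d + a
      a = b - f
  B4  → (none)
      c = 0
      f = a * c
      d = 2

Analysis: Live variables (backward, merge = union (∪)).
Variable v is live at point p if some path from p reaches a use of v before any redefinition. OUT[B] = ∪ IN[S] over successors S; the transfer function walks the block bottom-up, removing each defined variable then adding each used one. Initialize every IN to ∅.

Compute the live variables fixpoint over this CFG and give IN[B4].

Answer: {a}

Trace:
Fixpoint table:
  B0:  IN={a, b, c}  OUT={b, d}
  B1:  IN={b, d}  OUT={a, b}
  B2:  IN={a, b}  OUT={a, b, c}
  B3:  IN={a, b, c}  OUT={a, b, c}
  B4:  IN={a}  OUT={}

B4 is the boundary node: OUT[B4] = {}
Applying B4's transfer function to that OUT value gives IN[B4] (row B4 above).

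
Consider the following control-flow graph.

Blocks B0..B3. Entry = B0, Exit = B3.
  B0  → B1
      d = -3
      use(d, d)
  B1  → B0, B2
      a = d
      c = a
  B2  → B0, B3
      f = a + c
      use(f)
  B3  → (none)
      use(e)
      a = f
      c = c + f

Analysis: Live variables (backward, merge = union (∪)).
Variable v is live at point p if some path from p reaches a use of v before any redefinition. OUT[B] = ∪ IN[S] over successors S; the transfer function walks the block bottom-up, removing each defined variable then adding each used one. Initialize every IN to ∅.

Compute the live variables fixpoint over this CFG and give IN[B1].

Fixpoint table:
  B0: | IN={e} | OUT={d, e}
  B1: | IN={d, e} | OUT={a, c, e}
  B2: | IN={a, c, e} | OUT={c, e, f}
  B3: | IN={c, e, f} | OUT={}

Merge at B1: OUT[B1] = IN[B0] ⊔ IN[B2] = {a, c, e}
Applying B1's transfer function to that OUT value gives IN[B1] (row B1 above).

Answer: {d, e}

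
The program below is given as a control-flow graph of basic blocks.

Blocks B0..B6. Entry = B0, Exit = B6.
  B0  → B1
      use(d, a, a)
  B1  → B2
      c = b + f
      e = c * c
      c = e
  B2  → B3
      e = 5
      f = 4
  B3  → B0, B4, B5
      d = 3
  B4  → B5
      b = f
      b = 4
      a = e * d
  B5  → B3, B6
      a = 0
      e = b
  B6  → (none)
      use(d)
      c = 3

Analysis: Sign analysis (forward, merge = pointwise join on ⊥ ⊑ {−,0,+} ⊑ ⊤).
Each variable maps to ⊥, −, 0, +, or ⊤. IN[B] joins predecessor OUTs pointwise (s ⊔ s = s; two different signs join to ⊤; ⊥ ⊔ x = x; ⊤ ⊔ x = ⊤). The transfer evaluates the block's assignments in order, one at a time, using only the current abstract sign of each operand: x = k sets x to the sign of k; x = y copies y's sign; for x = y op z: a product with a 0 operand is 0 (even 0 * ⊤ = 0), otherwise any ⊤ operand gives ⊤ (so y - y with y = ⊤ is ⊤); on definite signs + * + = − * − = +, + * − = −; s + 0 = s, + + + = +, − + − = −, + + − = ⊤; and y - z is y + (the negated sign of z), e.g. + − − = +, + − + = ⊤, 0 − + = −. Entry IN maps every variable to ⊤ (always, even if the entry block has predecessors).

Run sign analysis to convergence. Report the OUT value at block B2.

Fixpoint table:
  B0:   IN=(all ⊤)   OUT=(all ⊤)
  B1:   IN=(all ⊤)   OUT=(all ⊤)
  B2:   IN=(all ⊤)   OUT={e:+, f:+; rest ⊤}
  B3:   IN={f:+; rest ⊤}   OUT={d:+, f:+; rest ⊤}
  B4:   IN={d:+, f:+; rest ⊤}   OUT={b:+, d:+, f:+; rest ⊤}
  B5:   IN={d:+, f:+; rest ⊤}   OUT={a:0, d:+, f:+; rest ⊤}
  B6:   IN={a:0, d:+, f:+; rest ⊤}   OUT={a:0, c:+, d:+, f:+; rest ⊤}

Merge at B2: IN[B2] = OUT[B1] = {a: ⊤, b: ⊤, c: ⊤, d: ⊤, e: ⊤, f: ⊤}
Applying B2's transfer function to that IN value gives OUT[B2] (row B2 above).

Answer: {a: ⊤, b: ⊤, c: ⊤, d: ⊤, e: +, f: +}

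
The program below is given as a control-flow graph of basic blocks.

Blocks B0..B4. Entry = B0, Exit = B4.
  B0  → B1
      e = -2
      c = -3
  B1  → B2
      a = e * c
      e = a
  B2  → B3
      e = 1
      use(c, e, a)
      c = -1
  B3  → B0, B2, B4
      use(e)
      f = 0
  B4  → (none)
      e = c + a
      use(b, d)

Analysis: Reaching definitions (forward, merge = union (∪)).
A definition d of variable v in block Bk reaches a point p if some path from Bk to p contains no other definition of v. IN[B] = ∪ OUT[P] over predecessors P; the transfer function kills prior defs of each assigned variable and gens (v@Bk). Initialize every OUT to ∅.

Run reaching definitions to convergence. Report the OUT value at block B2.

Per-block solution:
  B0:   IN={a@B1, c@B2, e@B2, f@B3}   OUT={a@B1, c@B0, e@B0, f@B3}
  B1:   IN={a@B1, c@B0, e@B0, f@B3}   OUT={a@B1, c@B0, e@B1, f@B3}
  B2:   IN={a@B1, c@B0, c@B2, e@B1, e@B2, f@B3}   OUT={a@B1, c@B2, e@B2, f@B3}
  B3:   IN={a@B1, c@B2, e@B2, f@B3}   OUT={a@B1, c@B2, e@B2, f@B3}
  B4:   IN={a@B1, c@B2, e@B2, f@B3}   OUT={a@B1, c@B2, e@B4, f@B3}

Merge at B2: IN[B2] = OUT[B1] ⊔ OUT[B3] = {a@B1, c@B0, c@B2, e@B1, e@B2, f@B3}
Applying B2's transfer function to that IN value gives OUT[B2] (row B2 above).

Answer: {a@B1, c@B2, e@B2, f@B3}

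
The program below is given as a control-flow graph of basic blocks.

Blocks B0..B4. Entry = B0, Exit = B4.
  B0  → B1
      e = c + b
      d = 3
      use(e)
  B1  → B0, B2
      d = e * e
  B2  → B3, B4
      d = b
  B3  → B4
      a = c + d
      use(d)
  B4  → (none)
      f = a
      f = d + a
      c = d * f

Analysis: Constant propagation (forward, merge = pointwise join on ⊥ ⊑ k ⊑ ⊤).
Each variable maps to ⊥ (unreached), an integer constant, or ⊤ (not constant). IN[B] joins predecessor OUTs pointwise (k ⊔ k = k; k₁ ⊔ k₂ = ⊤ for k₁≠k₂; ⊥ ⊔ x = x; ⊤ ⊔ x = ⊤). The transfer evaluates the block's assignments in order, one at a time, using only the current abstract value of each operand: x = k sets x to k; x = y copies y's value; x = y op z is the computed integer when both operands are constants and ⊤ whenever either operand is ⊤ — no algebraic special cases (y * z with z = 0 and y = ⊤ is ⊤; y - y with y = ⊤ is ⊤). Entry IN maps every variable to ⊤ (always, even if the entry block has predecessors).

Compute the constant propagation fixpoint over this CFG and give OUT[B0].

Answer: {a: ⊤, b: ⊤, c: ⊤, d: 3, e: ⊤, f: ⊤}

Trace:
Fixpoint table:
  B0: | IN=(all ⊤) | OUT={d:3; rest ⊤}
  B1: | IN={d:3; rest ⊤} | OUT=(all ⊤)
  B2: | IN=(all ⊤) | OUT=(all ⊤)
  B3: | IN=(all ⊤) | OUT=(all ⊤)
  B4: | IN=(all ⊤) | OUT=(all ⊤)

Merge at B0 (entry node, so the boundary value (all ⊤) is joined with the incoming edge(s)): IN[B0] = (all ⊤) ⊔ OUT[B1] = {a: ⊤, b: ⊤, c: ⊤, d: ⊤, e: ⊤, f: ⊤}
Applying B0's transfer function to that IN value gives OUT[B0] (row B0 above).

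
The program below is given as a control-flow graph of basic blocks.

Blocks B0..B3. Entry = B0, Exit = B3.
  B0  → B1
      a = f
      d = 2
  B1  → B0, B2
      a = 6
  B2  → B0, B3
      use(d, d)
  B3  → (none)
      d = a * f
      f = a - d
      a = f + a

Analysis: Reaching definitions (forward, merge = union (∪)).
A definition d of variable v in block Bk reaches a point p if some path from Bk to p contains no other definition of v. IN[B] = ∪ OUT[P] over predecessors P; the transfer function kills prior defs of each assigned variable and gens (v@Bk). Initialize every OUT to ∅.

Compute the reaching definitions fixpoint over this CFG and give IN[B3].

Per-block solution:
  B0: | IN={a@B1, d@B0} | OUT={a@B0, d@B0}
  B1: | IN={a@B0, d@B0} | OUT={a@B1, d@B0}
  B2: | IN={a@B1, d@B0} | OUT={a@B1, d@B0}
  B3: | IN={a@B1, d@B0} | OUT={a@B3, d@B3, f@B3}

Merge at B3: IN[B3] = OUT[B2] = {a@B1, d@B0}

Answer: {a@B1, d@B0}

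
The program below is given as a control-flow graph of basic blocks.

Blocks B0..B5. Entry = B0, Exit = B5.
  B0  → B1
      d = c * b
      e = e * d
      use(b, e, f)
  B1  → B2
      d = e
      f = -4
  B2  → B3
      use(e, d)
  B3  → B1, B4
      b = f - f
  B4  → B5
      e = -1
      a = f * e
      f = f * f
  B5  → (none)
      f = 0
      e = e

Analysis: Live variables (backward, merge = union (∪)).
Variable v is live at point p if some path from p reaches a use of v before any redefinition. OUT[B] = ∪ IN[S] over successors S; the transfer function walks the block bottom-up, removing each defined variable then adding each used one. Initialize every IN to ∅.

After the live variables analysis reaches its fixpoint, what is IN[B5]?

Answer: {e}

Derivation:
Per-block solution:
  B0: | IN={b, c, e, f} | OUT={e}
  B1: | IN={e} | OUT={d, e, f}
  B2: | IN={d, e, f} | OUT={e, f}
  B3: | IN={e, f} | OUT={e, f}
  B4: | IN={f} | OUT={e}
  B5: | IN={e} | OUT={}

B5 is the boundary node: OUT[B5] = {}
Applying B5's transfer function to that OUT value gives IN[B5] (row B5 above).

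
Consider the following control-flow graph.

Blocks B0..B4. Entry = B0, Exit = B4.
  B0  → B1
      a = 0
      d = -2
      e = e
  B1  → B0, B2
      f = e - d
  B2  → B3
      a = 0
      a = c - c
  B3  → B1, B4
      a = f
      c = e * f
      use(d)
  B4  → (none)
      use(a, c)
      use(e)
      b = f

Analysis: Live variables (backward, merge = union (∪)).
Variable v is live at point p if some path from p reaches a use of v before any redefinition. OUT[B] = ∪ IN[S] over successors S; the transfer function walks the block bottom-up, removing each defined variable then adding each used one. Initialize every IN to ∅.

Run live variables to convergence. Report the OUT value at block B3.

Per-block solution:
  B0:   IN={c, e}   OUT={c, d, e}
  B1:   IN={c, d, e}   OUT={c, d, e, f}
  B2:   IN={c, d, e, f}   OUT={d, e, f}
  B3:   IN={d, e, f}   OUT={a, c, d, e, f}
  B4:   IN={a, c, e, f}   OUT={}

Merge at B3: OUT[B3] = IN[B1] ⊔ IN[B4] = {a, c, d, e, f}

Answer: {a, c, d, e, f}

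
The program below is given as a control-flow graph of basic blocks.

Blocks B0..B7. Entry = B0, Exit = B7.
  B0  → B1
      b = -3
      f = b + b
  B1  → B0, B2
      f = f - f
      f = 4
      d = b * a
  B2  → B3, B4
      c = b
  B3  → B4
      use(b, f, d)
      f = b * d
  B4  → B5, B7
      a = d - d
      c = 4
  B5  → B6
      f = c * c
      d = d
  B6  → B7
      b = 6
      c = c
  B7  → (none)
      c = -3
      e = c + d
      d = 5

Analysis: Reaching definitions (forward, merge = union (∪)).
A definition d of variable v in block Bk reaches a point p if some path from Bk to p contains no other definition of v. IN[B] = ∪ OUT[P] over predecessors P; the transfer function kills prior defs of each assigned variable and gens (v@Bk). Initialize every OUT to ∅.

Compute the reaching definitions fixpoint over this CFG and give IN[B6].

Answer: {a@B4, b@B0, c@B4, d@B5, f@B5}

Working:
Converged values:
  B0:  IN={b@B0, d@B1, f@B1}  OUT={b@B0, d@B1, f@B0}
  B1:  IN={b@B0, d@B1, f@B0}  OUT={b@B0, d@B1, f@B1}
  B2:  IN={b@B0, d@B1, f@B1}  OUT={b@B0, c@B2, d@B1, f@B1}
  B3:  IN={b@B0, c@B2, d@B1, f@B1}  OUT={b@B0, c@B2, d@B1, f@B3}
  B4:  IN={b@B0, c@B2, d@B1, f@B1, f@B3}  OUT={a@B4, b@B0, c@B4, d@B1, f@B1, f@B3}
  B5:  IN={a@B4, b@B0, c@B4, d@B1, f@B1, f@B3}  OUT={a@B4, b@B0, c@B4, d@B5, f@B5}
  B6:  IN={a@B4, b@B0, c@B4, d@B5, f@B5}  OUT={a@B4, b@B6, c@B6, d@B5, f@B5}
  B7:  IN={a@B4, b@B0, b@B6, c@B4, c@B6, d@B1, d@B5, f@B1, f@B3, f@B5}  OUT={a@B4, b@B0, b@B6, c@B7, d@B7, e@B7, f@B1, f@B3, f@B5}

Merge at B6: IN[B6] = OUT[B5] = {a@B4, b@B0, c@B4, d@B5, f@B5}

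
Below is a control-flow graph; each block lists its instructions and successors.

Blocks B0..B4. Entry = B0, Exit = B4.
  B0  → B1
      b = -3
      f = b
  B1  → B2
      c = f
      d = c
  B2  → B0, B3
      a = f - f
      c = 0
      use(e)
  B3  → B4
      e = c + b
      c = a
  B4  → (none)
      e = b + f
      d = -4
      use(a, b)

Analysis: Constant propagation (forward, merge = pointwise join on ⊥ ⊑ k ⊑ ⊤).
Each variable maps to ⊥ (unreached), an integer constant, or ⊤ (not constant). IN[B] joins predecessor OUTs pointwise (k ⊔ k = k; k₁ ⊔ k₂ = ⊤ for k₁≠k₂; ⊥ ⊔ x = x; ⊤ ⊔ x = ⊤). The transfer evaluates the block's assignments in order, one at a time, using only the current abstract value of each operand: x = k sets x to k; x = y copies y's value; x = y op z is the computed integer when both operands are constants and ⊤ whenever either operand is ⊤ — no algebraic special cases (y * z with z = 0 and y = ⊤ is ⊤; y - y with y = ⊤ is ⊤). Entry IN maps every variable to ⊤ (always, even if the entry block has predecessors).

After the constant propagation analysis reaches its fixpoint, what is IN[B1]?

Fixpoint table:
  B0: | IN=(all ⊤) | OUT={b:-3, f:-3; rest ⊤}
  B1: | IN={b:-3, f:-3; rest ⊤} | OUT={b:-3, c:-3, d:-3, f:-3; rest ⊤}
  B2: | IN={b:-3, c:-3, d:-3, f:-3; rest ⊤} | OUT={a:0, b:-3, c:0, d:-3, f:-3; rest ⊤}
  B3: | IN={a:0, b:-3, c:0, d:-3, f:-3; rest ⊤} | OUT={a:0, b:-3, c:0, d:-3, e:-3, f:-3; rest ⊤}
  B4: | IN={a:0, b:-3, c:0, d:-3, e:-3, f:-3; rest ⊤} | OUT={a:0, b:-3, c:0, d:-4, e:-6, f:-3; rest ⊤}

Merge at B1: IN[B1] = OUT[B0] = {a: ⊤, b: -3, c: ⊤, d: ⊤, e: ⊤, f: -3}

Answer: {a: ⊤, b: -3, c: ⊤, d: ⊤, e: ⊤, f: -3}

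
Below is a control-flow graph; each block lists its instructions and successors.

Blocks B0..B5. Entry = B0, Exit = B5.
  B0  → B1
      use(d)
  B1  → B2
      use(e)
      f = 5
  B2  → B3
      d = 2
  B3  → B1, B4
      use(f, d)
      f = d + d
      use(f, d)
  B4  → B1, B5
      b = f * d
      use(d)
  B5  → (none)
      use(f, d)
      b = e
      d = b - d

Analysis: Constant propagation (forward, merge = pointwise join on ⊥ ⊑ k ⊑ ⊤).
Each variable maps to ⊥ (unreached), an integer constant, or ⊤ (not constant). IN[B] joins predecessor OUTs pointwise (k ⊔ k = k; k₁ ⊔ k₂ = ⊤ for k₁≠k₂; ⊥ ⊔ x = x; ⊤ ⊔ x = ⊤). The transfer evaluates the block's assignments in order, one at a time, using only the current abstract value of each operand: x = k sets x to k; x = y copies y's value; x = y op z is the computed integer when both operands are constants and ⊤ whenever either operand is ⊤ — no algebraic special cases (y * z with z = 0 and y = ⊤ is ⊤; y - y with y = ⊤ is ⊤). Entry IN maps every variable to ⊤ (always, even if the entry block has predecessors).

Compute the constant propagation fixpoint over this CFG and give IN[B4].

Answer: {a: ⊤, b: ⊤, c: ⊤, d: 2, e: ⊤, f: 4}

Derivation:
Per-block solution:
  B0:   IN=(all ⊤)   OUT=(all ⊤)
  B1:   IN=(all ⊤)   OUT={f:5; rest ⊤}
  B2:   IN={f:5; rest ⊤}   OUT={d:2, f:5; rest ⊤}
  B3:   IN={d:2, f:5; rest ⊤}   OUT={d:2, f:4; rest ⊤}
  B4:   IN={d:2, f:4; rest ⊤}   OUT={b:8, d:2, f:4; rest ⊤}
  B5:   IN={b:8, d:2, f:4; rest ⊤}   OUT={f:4; rest ⊤}

Merge at B4: IN[B4] = OUT[B3] = {a: ⊤, b: ⊤, c: ⊤, d: 2, e: ⊤, f: 4}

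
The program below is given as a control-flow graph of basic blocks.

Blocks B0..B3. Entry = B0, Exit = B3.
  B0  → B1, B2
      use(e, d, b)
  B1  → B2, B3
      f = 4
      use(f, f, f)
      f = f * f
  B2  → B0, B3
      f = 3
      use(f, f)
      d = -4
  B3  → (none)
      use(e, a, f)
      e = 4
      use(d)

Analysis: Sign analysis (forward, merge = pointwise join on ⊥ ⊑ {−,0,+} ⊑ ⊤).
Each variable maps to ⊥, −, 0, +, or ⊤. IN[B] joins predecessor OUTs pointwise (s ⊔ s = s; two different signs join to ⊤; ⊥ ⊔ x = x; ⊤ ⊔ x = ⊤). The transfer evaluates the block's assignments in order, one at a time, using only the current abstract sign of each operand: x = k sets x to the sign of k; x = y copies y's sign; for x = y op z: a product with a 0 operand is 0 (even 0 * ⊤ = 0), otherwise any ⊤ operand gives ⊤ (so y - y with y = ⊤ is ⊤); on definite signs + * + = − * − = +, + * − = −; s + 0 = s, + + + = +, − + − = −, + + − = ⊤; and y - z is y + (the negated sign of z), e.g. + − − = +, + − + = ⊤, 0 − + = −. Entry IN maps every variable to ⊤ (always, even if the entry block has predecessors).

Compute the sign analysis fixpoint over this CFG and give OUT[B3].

Per-block solution:
  B0:   IN=(all ⊤)   OUT=(all ⊤)
  B1:   IN=(all ⊤)   OUT={f:+; rest ⊤}
  B2:   IN=(all ⊤)   OUT={d:-, f:+; rest ⊤}
  B3:   IN={f:+; rest ⊤}   OUT={e:+, f:+; rest ⊤}

Merge at B3: IN[B3] = OUT[B1] ⊔ OUT[B2] = {a: ⊤, b: ⊤, c: ⊤, d: ⊤, e: ⊤, f: +}
Applying B3's transfer function to that IN value gives OUT[B3] (row B3 above).

Answer: {a: ⊤, b: ⊤, c: ⊤, d: ⊤, e: +, f: +}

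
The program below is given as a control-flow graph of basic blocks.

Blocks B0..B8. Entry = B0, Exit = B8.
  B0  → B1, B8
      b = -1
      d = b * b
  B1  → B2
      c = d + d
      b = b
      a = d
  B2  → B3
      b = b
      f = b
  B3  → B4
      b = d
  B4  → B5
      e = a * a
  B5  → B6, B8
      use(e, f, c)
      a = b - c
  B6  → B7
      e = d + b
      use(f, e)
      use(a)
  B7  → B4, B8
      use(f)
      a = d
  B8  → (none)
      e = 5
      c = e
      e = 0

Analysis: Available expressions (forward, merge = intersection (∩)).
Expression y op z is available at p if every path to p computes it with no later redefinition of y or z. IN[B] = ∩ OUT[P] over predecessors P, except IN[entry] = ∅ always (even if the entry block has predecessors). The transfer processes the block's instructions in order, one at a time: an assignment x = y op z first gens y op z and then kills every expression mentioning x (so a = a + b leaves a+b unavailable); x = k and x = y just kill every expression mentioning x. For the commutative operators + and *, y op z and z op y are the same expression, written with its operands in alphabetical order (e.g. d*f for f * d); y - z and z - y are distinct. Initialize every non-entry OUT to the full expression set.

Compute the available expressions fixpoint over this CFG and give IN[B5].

Per-block solution:
  B0:   IN={}   OUT={b*b}
  B1:   IN={b*b}   OUT={d+d}
  B2:   IN={d+d}   OUT={d+d}
  B3:   IN={d+d}   OUT={d+d}
  B4:   IN={d+d}   OUT={a*a, d+d}
  B5:   IN={a*a, d+d}   OUT={b-c, d+d}
  B6:   IN={b-c, d+d}   OUT={b+d, b-c, d+d}
  B7:   IN={b+d, b-c, d+d}   OUT={b+d, b-c, d+d}
  B8:   IN={}   OUT={}

Merge at B5: IN[B5] = OUT[B4] = {a*a, d+d}

Answer: {a*a, d+d}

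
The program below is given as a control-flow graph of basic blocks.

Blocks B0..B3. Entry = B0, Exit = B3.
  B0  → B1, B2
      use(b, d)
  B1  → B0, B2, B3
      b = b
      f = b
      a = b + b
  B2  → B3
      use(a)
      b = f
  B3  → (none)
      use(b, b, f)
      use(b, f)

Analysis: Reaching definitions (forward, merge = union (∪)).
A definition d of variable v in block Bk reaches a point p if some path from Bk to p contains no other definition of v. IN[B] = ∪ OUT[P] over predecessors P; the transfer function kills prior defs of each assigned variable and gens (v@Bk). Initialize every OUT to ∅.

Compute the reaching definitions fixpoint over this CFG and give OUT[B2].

Converged values:
  B0:   IN={a@B1, b@B1, f@B1}   OUT={a@B1, b@B1, f@B1}
  B1:   IN={a@B1, b@B1, f@B1}   OUT={a@B1, b@B1, f@B1}
  B2:   IN={a@B1, b@B1, f@B1}   OUT={a@B1, b@B2, f@B1}
  B3:   IN={a@B1, b@B1, b@B2, f@B1}   OUT={a@B1, b@B1, b@B2, f@B1}

Merge at B2: IN[B2] = OUT[B0] ⊔ OUT[B1] = {a@B1, b@B1, f@B1}
Applying B2's transfer function to that IN value gives OUT[B2] (row B2 above).

Answer: {a@B1, b@B2, f@B1}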